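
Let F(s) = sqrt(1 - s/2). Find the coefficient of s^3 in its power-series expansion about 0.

-1/128

F(0) = 1
F′(0) = -1/4
F′′(0) = -1/16
F′′′(0) = -3/64
So c_3 = F′′′(0)/3! = -1/128.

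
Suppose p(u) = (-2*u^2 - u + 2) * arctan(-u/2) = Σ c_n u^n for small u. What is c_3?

Shift and add copies of the series according to the polynomial's terms.
p(0) = 0
p′(0) = -1
p′′(0) = 1
p′′′(0) = 13/2
So c_3 = p′′′(0)/3! = 13/12.

13/12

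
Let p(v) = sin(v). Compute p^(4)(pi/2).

1

Apply the Taylor formula c_k = f^(k)(a)/k!.
The coefficient of (v - pi/2)^4 in the expansion is 1/24, so p^(4)(pi/2) = 4! * (1/24) = 1.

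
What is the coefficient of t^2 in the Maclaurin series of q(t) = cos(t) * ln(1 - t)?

-1/2

Write out both Maclaurin series and multiply, keeping only the needed powers.
So c_2 = q′′(0)/2! = -1/2.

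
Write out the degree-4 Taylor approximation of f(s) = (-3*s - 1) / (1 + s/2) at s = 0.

Multiply each power in the prefactor through the base expansion.
f(0) = -1
f′(0) = -5/2
f′′(0) = 5/2
f′′′(0) = -15/4
f^(4)(0) = 15/2
Then c_k = f^(k)(0)/k! gives each Taylor coefficient.

5*s^4/16 - 5*s^3/8 + 5*s^2/4 - 5*s/2 - 1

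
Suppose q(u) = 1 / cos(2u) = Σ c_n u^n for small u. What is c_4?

Divide the numerator series by the denominator series (power-series long division).
q(0) = 1
q′(0) = 0
q′′(0) = 4
q′′′(0) = 0
q^(4)(0) = 80
Then c_k = q^(k)(0)/k! gives each Taylor coefficient.

10/3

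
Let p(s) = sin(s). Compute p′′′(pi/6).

-sqrt(3)/2

From the series, [(s - pi/6)^3] p = -sqrt(3)/12; multiply by 3! = 6 to get -sqrt(3)/2.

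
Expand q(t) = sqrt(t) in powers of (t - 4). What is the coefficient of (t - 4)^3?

Use the known series and substitute for the argument.
[(t - 4)^0] = 2;  [(t - 4)^1] = 1/4;  [(t - 4)^2] = -1/64;  [(t - 4)^3] = 1/512.

1/512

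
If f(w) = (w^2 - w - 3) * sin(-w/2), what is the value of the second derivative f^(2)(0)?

Distribute the polynomial across the series and collect like powers.
The coefficient of w^2 in the expansion is 1/2, so f′′(0) = 2! * (1/2) = 1.

1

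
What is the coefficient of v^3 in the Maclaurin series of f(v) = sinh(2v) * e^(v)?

7/3

Take the Cauchy product of the two expansions.
f(0) = 0
f′(0) = 2
f′′(0) = 4
f′′′(0) = 14
So c_3 = f′′′(0)/3! = 7/3.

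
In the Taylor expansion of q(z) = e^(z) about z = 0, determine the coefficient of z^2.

[z^0] = 1;  [z^1] = 1;  [z^2] = 1/2.

1/2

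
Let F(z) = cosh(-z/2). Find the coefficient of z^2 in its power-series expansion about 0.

F(0) = 1
F′(0) = 0
F′′(0) = 1/4
Then c_k = F^(k)(0)/k! gives each Taylor coefficient.

1/8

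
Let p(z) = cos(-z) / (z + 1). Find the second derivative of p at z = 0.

Expand 1/(denominator) as a geometric series and multiply by the numerator's series.
From the series, [z^2] p = 1/2; multiply by 2! = 2 to get 1.

1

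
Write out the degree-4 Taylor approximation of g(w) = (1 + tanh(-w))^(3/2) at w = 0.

-29*w^4/128 + 9*w^3/16 + 3*w^2/8 - 3*w/2 + 1

Plug the Maclaurin series of the inner function into that of the outer and collect terms.
g(0) = 1
g′(0) = -3/2
g′′(0) = 3/4
g′′′(0) = 27/8
g^(4)(0) = -87/16
Dividing each by k! gives the coefficients c_0, ..., c_4.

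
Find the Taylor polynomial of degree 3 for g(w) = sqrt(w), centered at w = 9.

(w - 9)^3/3888 - (w - 9)^2/216 + (w - 9)/6 + 3

Compute the successive derivatives at the expansion point and divide by k!.
g(9) = 3
g′(9) = 1/6
g′′(9) = -1/108
g′′′(9) = 1/648
Dividing each by k! gives the coefficients c_0, ..., c_3.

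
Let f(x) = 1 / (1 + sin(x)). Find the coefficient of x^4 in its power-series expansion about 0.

2/3

Write 1/(1+u) = 1 - u + u^2 - u^3 + ... and substitute the series for u.
f(0) = 1
f′(0) = -1
f′′(0) = 2
f′′′(0) = -5
f^(4)(0) = 16
Then c_k = f^(k)(0)/k! gives each Taylor coefficient.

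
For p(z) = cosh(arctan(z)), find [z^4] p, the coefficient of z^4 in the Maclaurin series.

-7/24

Let u equal the inner series; expand the outer function in u and truncate.
p(0) = 1
p′(0) = 0
p′′(0) = 1
p′′′(0) = 0
p^(4)(0) = -7
So c_4 = p^(4)(0)/4! = -7/24.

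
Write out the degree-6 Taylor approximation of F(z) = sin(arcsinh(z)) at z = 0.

z^5/6 - z^3/3 + z

Compose series: expand the inner function first, then feed it into the outer expansion.
[z^0] = 0;  [z^1] = 1;  [z^2] = 0;  [z^3] = -1/3;  [z^4] = 0;  [z^5] = 1/6;  [z^6] = 0.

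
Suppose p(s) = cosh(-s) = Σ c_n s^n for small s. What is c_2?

p(0) = 1
p′(0) = 0
p′′(0) = 1
The Taylor polynomial is Σ p^(k)(0)/k! · s^k.

1/2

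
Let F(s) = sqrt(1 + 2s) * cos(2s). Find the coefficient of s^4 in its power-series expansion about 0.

25/24

Write out both Maclaurin series and multiply, keeping only the needed powers.
F(0) = 1
F′(0) = 1
F′′(0) = -5
F′′′(0) = -9
F^(4)(0) = 25
So c_4 = F^(4)(0)/4! = 25/24.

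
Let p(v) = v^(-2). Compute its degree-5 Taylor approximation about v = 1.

Differentiate repeatedly and evaluate at the center.
p(1) = 1
p′(1) = -2
p′′(1) = 6
p′′′(1) = -24
p^(4)(1) = 120
p^(5)(1) = -720

-6*(v - 1)^5 + 5*(v - 1)^4 - 4*(v - 1)^3 + 3*(v - 1)^2 - 2*(v - 1) + 1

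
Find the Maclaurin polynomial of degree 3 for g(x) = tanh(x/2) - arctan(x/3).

Expand each term separately and add.
g(0) = 0
g′(0) = 1/6
g′′(0) = 0
g′′′(0) = -19/108
Dividing each by k! gives the coefficients c_0, ..., c_3.

-19*x^3/648 + x/6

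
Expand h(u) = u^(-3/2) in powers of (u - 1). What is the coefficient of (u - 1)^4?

315/128

[(u - 1)^0] = 1;  [(u - 1)^1] = -3/2;  [(u - 1)^2] = 15/8;  [(u - 1)^3] = -35/16;  [(u - 1)^4] = 315/128.
So c_4 = h^(4)(1)/4! = 315/128.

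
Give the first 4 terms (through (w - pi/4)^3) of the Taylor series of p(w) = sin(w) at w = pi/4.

Differentiate repeatedly and evaluate at the center.
p(pi/4) = sqrt(2)/2
p′(pi/4) = sqrt(2)/2
p′′(pi/4) = -sqrt(2)/2
p′′′(pi/4) = -sqrt(2)/2

-sqrt(2)*(w - pi/4)^3/12 - sqrt(2)*(w - pi/4)^2/4 + sqrt(2)*(w - pi/4)/2 + sqrt(2)/2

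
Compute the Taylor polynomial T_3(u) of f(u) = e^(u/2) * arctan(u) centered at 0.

Expand each factor separately, then convolve coefficients.
f(0) = 0
f′(0) = 1
f′′(0) = 1
f′′′(0) = -5/4

-5*u^3/24 + u^2/2 + u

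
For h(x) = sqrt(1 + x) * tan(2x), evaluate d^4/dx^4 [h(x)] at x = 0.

Write out both Maclaurin series and multiply, keeping only the needed powers.
From the series, [x^4] h = 35/24; multiply by 4! = 24 to get 35.

35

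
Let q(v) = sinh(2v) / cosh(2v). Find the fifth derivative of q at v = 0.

512

Invert the denominator's series and multiply.
From the series, [v^5] q = 64/15; multiply by 5! = 120 to get 512.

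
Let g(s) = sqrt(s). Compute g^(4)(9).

The coefficient of (s - 9)^4 in the expansion is -5/279936, so g^(4)(9) = 4! * (-5/279936) = -5/11664.

-5/11664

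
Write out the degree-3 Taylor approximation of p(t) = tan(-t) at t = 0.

-t^3/3 - t

[t^0] = 0;  [t^1] = -1;  [t^2] = 0;  [t^3] = -1/3.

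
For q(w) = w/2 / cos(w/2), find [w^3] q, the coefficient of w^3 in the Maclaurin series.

Divide the numerator series by the denominator series (power-series long division).
[w^0] = 0;  [w^1] = 1/2;  [w^2] = 0;  [w^3] = 1/16.
So c_3 = q′′′(0)/3! = 1/16.

1/16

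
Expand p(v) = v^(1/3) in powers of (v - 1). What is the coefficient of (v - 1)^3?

5/81

p(1) = 1
p′(1) = 1/3
p′′(1) = -2/9
p′′′(1) = 10/27
The Taylor polynomial is Σ p^(k)(1)/k! · (v - 1)^k.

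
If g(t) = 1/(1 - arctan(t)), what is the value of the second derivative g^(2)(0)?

2

Substitute the inner expansion into the outer series and collect powers.
From the series, [t^2] g = 1; multiply by 2! = 2 to get 2.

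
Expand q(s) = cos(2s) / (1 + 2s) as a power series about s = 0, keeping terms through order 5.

Take the Cauchy product of the two expansions.
q(0) = 1
q′(0) = -2
q′′(0) = 4
q′′′(0) = -24
q^(4)(0) = 208
q^(5)(0) = -2080

-52*s^5/3 + 26*s^4/3 - 4*s^3 + 2*s^2 - 2*s + 1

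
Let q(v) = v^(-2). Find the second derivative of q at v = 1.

The coefficient of (v - 1)^2 in the expansion is 3, so q′′(1) = 2! * (3) = 6.

6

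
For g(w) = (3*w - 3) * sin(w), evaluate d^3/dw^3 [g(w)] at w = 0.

3

Multiply each power in the prefactor through the base expansion.
The coefficient of w^3 in the expansion is 1/2, so g′′′(0) = 3! * (1/2) = 3.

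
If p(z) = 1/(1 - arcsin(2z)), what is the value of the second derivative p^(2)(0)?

Plug the Maclaurin series of the inner function into that of the outer and collect terms.
From the series, [z^2] p = 4; multiply by 2! = 2 to get 8.

8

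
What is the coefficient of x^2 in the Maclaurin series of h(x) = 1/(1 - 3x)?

9

h(0) = 1
h′(0) = 3
h′′(0) = 18
So c_2 = h′′(0)/2! = 9.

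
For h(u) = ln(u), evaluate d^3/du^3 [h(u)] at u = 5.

2/125

The coefficient of (u - 5)^3 in the expansion is 1/375, so h′′′(5) = 3! * (1/375) = 2/125.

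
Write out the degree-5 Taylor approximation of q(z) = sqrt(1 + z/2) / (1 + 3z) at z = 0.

Take the Cauchy product of the two expansions.
q(0) = 1
q′(0) = -11/4
q′′(0) = 263/16
q′′′(0) = -9465/64
q^(4)(0) = 454305/256
q^(5)(0) = -27258195/1024
Dividing each by k! gives the coefficients c_0, ..., c_5.

-1817213*z^5/8192 + 151435*z^4/2048 - 3155*z^3/128 + 263*z^2/32 - 11*z/4 + 1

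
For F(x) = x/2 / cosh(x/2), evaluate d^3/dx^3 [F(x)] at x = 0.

Write the quotient as an unknown series and match coefficients against numerator = denominator · series.
The coefficient of x^3 in the expansion is -1/16, so F′′′(0) = 3! * (-1/16) = -3/8.

-3/8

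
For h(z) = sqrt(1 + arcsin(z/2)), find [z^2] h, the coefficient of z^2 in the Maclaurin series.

-1/32

Compose series: expand the inner function first, then feed it into the outer expansion.
[z^0] = 1;  [z^1] = 1/4;  [z^2] = -1/32.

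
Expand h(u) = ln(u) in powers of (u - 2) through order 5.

h(2) = ln(2)
h′(2) = 1/2
h′′(2) = -1/4
h′′′(2) = 1/4
h^(4)(2) = -3/8
h^(5)(2) = 3/4

(u - 2)^5/160 - (u - 2)^4/64 + (u - 2)^3/24 - (u - 2)^2/8 + (u - 2)/2 + ln(2)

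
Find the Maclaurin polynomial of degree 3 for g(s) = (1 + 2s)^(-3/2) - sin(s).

-52*s^3/3 + 15*s^2/2 - 4*s + 1

Expand each term separately and add.
[s^0] = 1;  [s^1] = -4;  [s^2] = 15/2;  [s^3] = -52/3.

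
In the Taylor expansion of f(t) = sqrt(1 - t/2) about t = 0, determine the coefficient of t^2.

-1/32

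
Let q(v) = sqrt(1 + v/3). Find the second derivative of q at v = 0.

Apply the Taylor formula c_k = f^(k)(a)/k!.
The coefficient of v^2 in the expansion is -1/72, so q′′(0) = 2! * (-1/72) = -1/36.

-1/36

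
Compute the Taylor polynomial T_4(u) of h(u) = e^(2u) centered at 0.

h(0) = 1
h′(0) = 2
h′′(0) = 4
h′′′(0) = 8
h^(4)(0) = 16
Dividing each by k! gives the coefficients c_0, ..., c_4.

2*u^4/3 + 4*u^3/3 + 2*u^2 + 2*u + 1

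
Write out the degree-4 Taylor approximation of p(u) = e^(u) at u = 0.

Compute the successive derivatives at the expansion point and divide by k!.
[u^0] = 1;  [u^1] = 1;  [u^2] = 1/2;  [u^3] = 1/6;  [u^4] = 1/24.

u^4/24 + u^3/6 + u^2/2 + u + 1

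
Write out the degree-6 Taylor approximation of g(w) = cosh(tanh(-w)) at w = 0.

97*w^6/720 - 7*w^4/24 + w^2/2 + 1

Plug the Maclaurin series of the inner function into that of the outer and collect terms.
[w^0] = 1;  [w^1] = 0;  [w^2] = 1/2;  [w^3] = 0;  [w^4] = -7/24;  [w^5] = 0;  [w^6] = 97/720.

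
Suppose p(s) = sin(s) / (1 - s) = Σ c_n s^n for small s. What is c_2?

Write out both Maclaurin series and multiply, keeping only the needed powers.
[s^0] = 0;  [s^1] = 1;  [s^2] = 1.

1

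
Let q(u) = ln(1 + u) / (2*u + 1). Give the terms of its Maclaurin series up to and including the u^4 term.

-131*u^4/12 + 16*u^3/3 - 5*u^2/2 + u

Expand 1/(denominator) as a geometric series and multiply by the numerator's series.
[u^0] = 0;  [u^1] = 1;  [u^2] = -5/2;  [u^3] = 16/3;  [u^4] = -131/12.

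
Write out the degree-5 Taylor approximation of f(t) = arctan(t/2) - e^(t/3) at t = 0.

Combine the two series term by term.
f(0) = -1
f′(0) = 1/6
f′′(0) = -1/9
f′′′(0) = -31/108
f^(4)(0) = -1/81
f^(5)(0) = 725/972

145*t^5/23328 - t^4/1944 - 31*t^3/648 - t^2/18 + t/6 - 1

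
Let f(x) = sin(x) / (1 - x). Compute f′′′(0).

5

Use 1/(1 - r) = Σ r^k on the denominator, then take the Cauchy product.
The coefficient of x^3 in the expansion is 5/6, so f′′′(0) = 3! * (5/6) = 5.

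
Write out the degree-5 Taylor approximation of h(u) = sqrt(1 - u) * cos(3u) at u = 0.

Write out both Maclaurin series and multiply, keeping only the needed powers.
h(0) = 1
h′(0) = -1/2
h′′(0) = -37/4
h′′′(0) = 105/8
h^(4)(0) = 1497/16
h^(5)(0) = -5505/32
The Taylor polynomial is Σ h^(k)(0)/k! · u^k.

-367*u^5/256 + 499*u^4/128 + 35*u^3/16 - 37*u^2/8 - u/2 + 1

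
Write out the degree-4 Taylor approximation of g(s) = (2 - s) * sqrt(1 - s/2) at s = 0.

3*s^4/1024 + s^3/64 + 3*s^2/16 - 3*s/2 + 2

Distribute the polynomial across the series and collect like powers.
g(0) = 2
g′(0) = -3/2
g′′(0) = 3/8
g′′′(0) = 3/32
g^(4)(0) = 9/128
Dividing each by k! gives the coefficients c_0, ..., c_4.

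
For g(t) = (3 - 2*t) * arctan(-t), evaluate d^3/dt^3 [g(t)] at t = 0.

Multiply each power in the prefactor through the base expansion.
The coefficient of t^3 in the expansion is 1, so g′′′(0) = 3! * (1) = 6.

6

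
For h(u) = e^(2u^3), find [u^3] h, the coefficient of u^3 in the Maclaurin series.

2

h(0) = 1
h′(0) = 0
h′′(0) = 0
h′′′(0) = 12
The Taylor polynomial is Σ h^(k)(0)/k! · u^k.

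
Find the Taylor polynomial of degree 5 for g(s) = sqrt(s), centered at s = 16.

7*(s - 16)^5/67108864 - 5*(s - 16)^4/2097152 + (s - 16)^3/16384 - (s - 16)^2/512 + (s - 16)/8 + 4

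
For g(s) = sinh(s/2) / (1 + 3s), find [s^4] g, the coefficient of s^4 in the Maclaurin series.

-217/16

Write out both Maclaurin series and multiply, keeping only the needed powers.
g(0) = 0
g′(0) = 1/2
g′′(0) = -3
g′′′(0) = 217/8
g^(4)(0) = -651/2
Dividing each by k! gives the coefficients c_0, ..., c_4.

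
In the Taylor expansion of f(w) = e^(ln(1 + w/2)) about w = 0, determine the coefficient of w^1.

Substitute the inner expansion into the outer series and collect powers.
f(0) = 1
f′(0) = 1/2

1/2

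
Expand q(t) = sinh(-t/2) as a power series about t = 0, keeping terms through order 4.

Differentiate repeatedly and evaluate at the center.
q(0) = 0
q′(0) = -1/2
q′′(0) = 0
q′′′(0) = -1/8
q^(4)(0) = 0
Dividing each by k! gives the coefficients c_0, ..., c_4.

-t^3/48 - t/2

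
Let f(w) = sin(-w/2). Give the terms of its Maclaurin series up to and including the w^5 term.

-w^5/3840 + w^3/48 - w/2

Compute the successive derivatives at the expansion point and divide by k!.
f(0) = 0
f′(0) = -1/2
f′′(0) = 0
f′′′(0) = 1/8
f^(4)(0) = 0
f^(5)(0) = -1/32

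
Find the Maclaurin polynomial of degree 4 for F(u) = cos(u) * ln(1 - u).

u^3/6 - u^2/2 - u

Multiply the two series term by term and collect like powers.
F(0) = 0
F′(0) = -1
F′′(0) = -1
F′′′(0) = 1
F^(4)(0) = 0
Dividing each by k! gives the coefficients c_0, ..., c_4.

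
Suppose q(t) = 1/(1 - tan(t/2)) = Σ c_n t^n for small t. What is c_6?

61/1440

Substitute the inner expansion into the outer series and collect powers.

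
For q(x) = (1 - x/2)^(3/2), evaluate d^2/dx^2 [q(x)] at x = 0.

3/16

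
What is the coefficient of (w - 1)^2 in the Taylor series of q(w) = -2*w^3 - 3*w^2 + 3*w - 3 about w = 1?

[(w - 1)^0] = -5;  [(w - 1)^1] = -9;  [(w - 1)^2] = -9.

-9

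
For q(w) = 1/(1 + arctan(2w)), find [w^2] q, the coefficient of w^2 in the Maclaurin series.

Substitute the inner expansion into the outer series and collect powers.
[w^0] = 1;  [w^1] = -2;  [w^2] = 4.

4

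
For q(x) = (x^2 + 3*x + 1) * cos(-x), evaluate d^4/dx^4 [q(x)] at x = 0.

-11

Shift and add copies of the series according to the polynomial's terms.
From the series, [x^4] q = -11/24; multiply by 4! = 24 to get -11.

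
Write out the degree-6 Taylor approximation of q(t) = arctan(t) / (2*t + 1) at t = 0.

Use 1/(1 - r) = Σ r^k on the denominator, then take the Cauchy product.
q(0) = 0
q′(0) = 1
q′′(0) = -4
q′′′(0) = 22
q^(4)(0) = -176
q^(5)(0) = 1784
q^(6)(0) = -21408

-446*t^6/15 + 223*t^5/15 - 22*t^4/3 + 11*t^3/3 - 2*t^2 + t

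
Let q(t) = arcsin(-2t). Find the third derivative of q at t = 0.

The coefficient of t^3 in the expansion is -4/3, so q′′′(0) = 3! * (-4/3) = -8.

-8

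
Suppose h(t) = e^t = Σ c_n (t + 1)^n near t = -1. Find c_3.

e^(-1)/6

h(-1) = e^(-1)
h′(-1) = e^(-1)
h′′(-1) = e^(-1)
h′′′(-1) = e^(-1)
So c_3 = h′′′(-1)/3! = e^(-1)/6.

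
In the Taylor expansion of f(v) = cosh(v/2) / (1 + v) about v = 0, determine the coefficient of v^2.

Multiply the two series term by term and collect like powers.
f(0) = 1
f′(0) = -1
f′′(0) = 9/4

9/8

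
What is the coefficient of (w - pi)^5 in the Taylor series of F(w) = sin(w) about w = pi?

[(w - pi)^0] = 0;  [(w - pi)^1] = -1;  [(w - pi)^2] = 0;  [(w - pi)^3] = 1/6;  [(w - pi)^4] = 0;  [(w - pi)^5] = -1/120.
So c_5 = F^(5)(pi)/5! = -1/120.

-1/120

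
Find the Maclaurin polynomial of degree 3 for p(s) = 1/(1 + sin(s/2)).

-5*s^3/48 + s^2/4 - s/2 + 1

Substitute the inner expansion into the outer series and collect powers.
[s^0] = 1;  [s^1] = -1/2;  [s^2] = 1/4;  [s^3] = -5/48.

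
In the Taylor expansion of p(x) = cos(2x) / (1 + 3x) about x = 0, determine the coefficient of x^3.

-21

Take the Cauchy product of the two expansions.
So c_3 = p′′′(0)/3! = -21.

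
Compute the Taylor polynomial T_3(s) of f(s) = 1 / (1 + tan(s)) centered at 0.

Use the geometric series for the reciprocal, then substitute.
f(0) = 1
f′(0) = -1
f′′(0) = 2
f′′′(0) = -8
Dividing each by k! gives the coefficients c_0, ..., c_3.

-4*s^3/3 + s^2 - s + 1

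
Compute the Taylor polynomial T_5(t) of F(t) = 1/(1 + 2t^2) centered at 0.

4*t^4 - 2*t^2 + 1

[t^0] = 1;  [t^1] = 0;  [t^2] = -2;  [t^3] = 0;  [t^4] = 4;  [t^5] = 0.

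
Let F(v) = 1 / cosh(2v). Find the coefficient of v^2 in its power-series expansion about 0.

-2

Divide the numerator series by the denominator series (power-series long division).
F(0) = 1
F′(0) = 0
F′′(0) = -4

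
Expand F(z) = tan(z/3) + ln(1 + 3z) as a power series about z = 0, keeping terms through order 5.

177149*z^5/3645 - 81*z^4/4 + 730*z^3/81 - 9*z^2/2 + 10*z/3

Add the two expansions coefficient-wise.
F(0) = 0
F′(0) = 10/3
F′′(0) = -9
F′′′(0) = 1460/27
F^(4)(0) = -486
F^(5)(0) = 1417192/243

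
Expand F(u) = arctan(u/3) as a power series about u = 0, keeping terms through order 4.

-u^3/81 + u/3

Compute the successive derivatives at the expansion point and divide by k!.
[u^0] = 0;  [u^1] = 1/3;  [u^2] = 0;  [u^3] = -1/81;  [u^4] = 0.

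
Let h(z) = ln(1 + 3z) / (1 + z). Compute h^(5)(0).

Write out both Maclaurin series and multiply, keeping only the needed powers.
The coefficient of z^5 in the expansion is 1707/20, so h^(5)(0) = 5! * (1707/20) = 10242.

10242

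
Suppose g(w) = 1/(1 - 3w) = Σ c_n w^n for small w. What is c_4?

81

Compute the successive derivatives at the expansion point and divide by k!.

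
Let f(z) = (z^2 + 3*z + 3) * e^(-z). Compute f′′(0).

Distribute the polynomial across the series and collect like powers.
From the series, [z^2] f = -1/2; multiply by 2! = 2 to get -1.

-1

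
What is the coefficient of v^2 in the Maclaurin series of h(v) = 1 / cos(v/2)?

1/8

Invert the denominator's series and multiply.
h(0) = 1
h′(0) = 0
h′′(0) = 1/4
So c_2 = h′′(0)/2! = 1/8.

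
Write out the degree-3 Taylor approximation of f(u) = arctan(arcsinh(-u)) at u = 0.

u^3/2 - u

Let u equal the inner series; expand the outer function in u and truncate.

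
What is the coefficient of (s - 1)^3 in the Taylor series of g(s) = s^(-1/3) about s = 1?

-14/81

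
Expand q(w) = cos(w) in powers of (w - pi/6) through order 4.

Apply the Taylor formula c_k = f^(k)(a)/k!.
q(pi/6) = sqrt(3)/2
q′(pi/6) = -1/2
q′′(pi/6) = -sqrt(3)/2
q′′′(pi/6) = 1/2
q^(4)(pi/6) = sqrt(3)/2

sqrt(3)*(w - pi/6)^4/48 + (w - pi/6)^3/12 - sqrt(3)*(w - pi/6)^2/4 - (w - pi/6)/2 + sqrt(3)/2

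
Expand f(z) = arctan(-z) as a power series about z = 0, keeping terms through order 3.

z^3/3 - z

f(0) = 0
f′(0) = -1
f′′(0) = 0
f′′′(0) = 2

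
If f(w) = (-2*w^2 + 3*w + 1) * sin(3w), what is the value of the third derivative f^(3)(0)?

-63

Shift and add copies of the series according to the polynomial's terms.
The coefficient of w^3 in the expansion is -21/2, so f′′′(0) = 3! * (-21/2) = -63.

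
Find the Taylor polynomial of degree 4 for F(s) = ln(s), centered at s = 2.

F(2) = ln(2)
F′(2) = 1/2
F′′(2) = -1/4
F′′′(2) = 1/4
F^(4)(2) = -3/8

-(s - 2)^4/64 + (s - 2)^3/24 - (s - 2)^2/8 + (s - 2)/2 + ln(2)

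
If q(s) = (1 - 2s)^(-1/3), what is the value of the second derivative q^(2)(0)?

16/9

The coefficient of s^2 in the expansion is 8/9, so q′′(0) = 2! * (8/9) = 16/9.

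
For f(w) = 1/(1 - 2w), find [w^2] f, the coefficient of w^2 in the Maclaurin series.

4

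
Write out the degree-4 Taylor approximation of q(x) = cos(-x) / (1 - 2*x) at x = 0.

337*x^4/24 + 7*x^3 + 7*x^2/2 + 2*x + 1

Multiply the numerator's expansion by the denominator's geometric series.
[x^0] = 1;  [x^1] = 2;  [x^2] = 7/2;  [x^3] = 7;  [x^4] = 337/24.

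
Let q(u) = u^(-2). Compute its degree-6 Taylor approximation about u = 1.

7*(u - 1)^6 - 6*(u - 1)^5 + 5*(u - 1)^4 - 4*(u - 1)^3 + 3*(u - 1)^2 - 2*(u - 1) + 1

q(1) = 1
q′(1) = -2
q′′(1) = 6
q′′′(1) = -24
q^(4)(1) = 120
q^(5)(1) = -720
q^(6)(1) = 5040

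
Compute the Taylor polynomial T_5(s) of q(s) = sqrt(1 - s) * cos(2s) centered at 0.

-181*s^5/768 + 337*s^4/384 + 15*s^3/16 - 17*s^2/8 - s/2 + 1

Expand each factor separately, then convolve coefficients.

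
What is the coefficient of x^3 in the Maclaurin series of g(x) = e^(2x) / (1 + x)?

Write out both Maclaurin series and multiply, keeping only the needed powers.
g(0) = 1
g′(0) = 1
g′′(0) = 2
g′′′(0) = 2

1/3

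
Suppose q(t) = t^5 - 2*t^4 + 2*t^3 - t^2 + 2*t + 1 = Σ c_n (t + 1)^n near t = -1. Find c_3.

q(-1) = -7
q′(-1) = 23
q′′(-1) = -58
q′′′(-1) = 120
So c_3 = q′′′(-1)/3! = 20.

20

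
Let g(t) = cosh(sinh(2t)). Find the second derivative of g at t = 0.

4

Plug the Maclaurin series of the inner function into that of the outer and collect terms.
The coefficient of t^2 in the expansion is 2, so g′′(0) = 2! * (2) = 4.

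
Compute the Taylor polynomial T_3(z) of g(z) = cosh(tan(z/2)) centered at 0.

z^2/8 + 1

Compose series: expand the inner function first, then feed it into the outer expansion.
g(0) = 1
g′(0) = 0
g′′(0) = 1/4
g′′′(0) = 0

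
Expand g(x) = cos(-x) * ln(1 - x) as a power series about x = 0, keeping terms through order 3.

x^3/6 - x^2/2 - x

Multiply the two series term by term and collect like powers.
g(0) = 0
g′(0) = -1
g′′(0) = -1
g′′′(0) = 1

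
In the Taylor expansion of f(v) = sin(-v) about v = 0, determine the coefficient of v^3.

1/6

Differentiate repeatedly and evaluate at the center.
f(0) = 0
f′(0) = -1
f′′(0) = 0
f′′′(0) = 1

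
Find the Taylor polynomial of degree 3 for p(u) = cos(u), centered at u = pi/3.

sqrt(3)*(u - pi/3)^3/12 - (u - pi/3)^2/4 - sqrt(3)*(u - pi/3)/2 + 1/2

p(pi/3) = 1/2
p′(pi/3) = -sqrt(3)/2
p′′(pi/3) = -1/2
p′′′(pi/3) = sqrt(3)/2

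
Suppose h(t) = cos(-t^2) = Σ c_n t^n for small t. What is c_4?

Compute the successive derivatives at the expansion point and divide by k!.
So c_4 = h^(4)(0)/4! = -1/2.

-1/2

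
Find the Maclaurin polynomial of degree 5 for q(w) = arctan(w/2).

w^5/160 - w^3/24 + w/2

Use the known series and substitute for the argument.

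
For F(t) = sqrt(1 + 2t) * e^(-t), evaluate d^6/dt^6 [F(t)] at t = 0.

Multiply the two series term by term and collect like powers.
From the series, [t^6] F = -47/18; multiply by 6! = 720 to get -1880.

-1880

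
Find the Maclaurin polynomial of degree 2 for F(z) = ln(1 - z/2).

-z^2/8 - z/2

[z^0] = 0;  [z^1] = -1/2;  [z^2] = -1/8.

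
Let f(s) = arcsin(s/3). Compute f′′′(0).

Use the known series and substitute for the argument.
The coefficient of s^3 in the expansion is 1/162, so f′′′(0) = 3! * (1/162) = 1/27.

1/27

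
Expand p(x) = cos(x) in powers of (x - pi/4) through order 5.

-sqrt(2)*(x - pi/4)^5/240 + sqrt(2)*(x - pi/4)^4/48 + sqrt(2)*(x - pi/4)^3/12 - sqrt(2)*(x - pi/4)^2/4 - sqrt(2)*(x - pi/4)/2 + sqrt(2)/2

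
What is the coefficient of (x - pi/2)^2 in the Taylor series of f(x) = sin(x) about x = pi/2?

Compute the successive derivatives at the expansion point and divide by k!.
f(pi/2) = 1
f′(pi/2) = 0
f′′(pi/2) = -1
Dividing each by k! gives the coefficients c_0, ..., c_2.

-1/2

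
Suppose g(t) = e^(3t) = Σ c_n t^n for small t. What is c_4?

27/8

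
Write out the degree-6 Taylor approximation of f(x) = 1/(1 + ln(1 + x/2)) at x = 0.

3289*x^6/23040 - 347*x^5/1920 + 11*x^4/48 - 7*x^3/24 + 3*x^2/8 - x/2 + 1

Plug the Maclaurin series of the inner function into that of the outer and collect terms.
f(0) = 1
f′(0) = -1/2
f′′(0) = 3/4
f′′′(0) = -7/4
f^(4)(0) = 11/2
f^(5)(0) = -347/16
f^(6)(0) = 3289/32
The Taylor polynomial is Σ f^(k)(0)/k! · x^k.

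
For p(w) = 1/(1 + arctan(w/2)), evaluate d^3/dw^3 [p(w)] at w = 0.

Let u equal the inner series; expand the outer function in u and truncate.
The coefficient of w^3 in the expansion is -1/12, so p′′′(0) = 3! * (-1/12) = -1/2.

-1/2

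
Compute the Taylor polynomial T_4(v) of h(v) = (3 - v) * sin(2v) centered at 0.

Shift and add copies of the series according to the polynomial's terms.

4*v^4/3 - 4*v^3 - 2*v^2 + 6*v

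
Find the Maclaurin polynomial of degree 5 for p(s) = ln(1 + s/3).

s^5/1215 - s^4/324 + s^3/81 - s^2/18 + s/3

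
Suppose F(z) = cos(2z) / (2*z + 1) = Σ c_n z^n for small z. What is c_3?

Use 1/(1 - r) = Σ r^k on the denominator, then take the Cauchy product.
F(0) = 1
F′(0) = -2
F′′(0) = 4
F′′′(0) = -24

-4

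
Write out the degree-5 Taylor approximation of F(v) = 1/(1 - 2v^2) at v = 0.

Apply the Taylor formula c_k = f^(k)(a)/k!.
F(0) = 1
F′(0) = 0
F′′(0) = 4
F′′′(0) = 0
F^(4)(0) = 96
F^(5)(0) = 0
Then c_k = F^(k)(0)/k! gives each Taylor coefficient.

4*v^4 + 2*v^2 + 1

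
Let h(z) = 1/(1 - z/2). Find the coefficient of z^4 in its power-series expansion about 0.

Apply the Taylor formula c_k = f^(k)(a)/k!.
[z^0] = 1;  [z^1] = 1/2;  [z^2] = 1/4;  [z^3] = 1/8;  [z^4] = 1/16.

1/16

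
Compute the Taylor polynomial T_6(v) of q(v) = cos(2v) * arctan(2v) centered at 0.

196*v^5/15 - 20*v^3/3 + 2*v

Multiply the two series term by term and collect like powers.
q(0) = 0
q′(0) = 2
q′′(0) = 0
q′′′(0) = -40
q^(4)(0) = 0
q^(5)(0) = 1568
q^(6)(0) = 0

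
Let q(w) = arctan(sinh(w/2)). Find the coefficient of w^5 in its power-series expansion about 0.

1/768

Compose series: expand the inner function first, then feed it into the outer expansion.
q(0) = 0
q′(0) = 1/2
q′′(0) = 0
q′′′(0) = -1/8
q^(4)(0) = 0
q^(5)(0) = 5/32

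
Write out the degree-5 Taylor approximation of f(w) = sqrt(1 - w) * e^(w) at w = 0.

Multiply the two series term by term and collect like powers.

-503*w^5/3840 - 79*w^4/384 - 13*w^3/48 - w^2/8 + w/2 + 1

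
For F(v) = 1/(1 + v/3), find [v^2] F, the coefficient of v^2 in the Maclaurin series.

Differentiate repeatedly and evaluate at the center.
[v^0] = 1;  [v^1] = -1/3;  [v^2] = 1/9.

1/9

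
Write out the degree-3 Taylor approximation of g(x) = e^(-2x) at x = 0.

-4*x^3/3 + 2*x^2 - 2*x + 1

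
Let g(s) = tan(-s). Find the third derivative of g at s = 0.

-2

The coefficient of s^3 in the expansion is -1/3, so g′′′(0) = 3! * (-1/3) = -2.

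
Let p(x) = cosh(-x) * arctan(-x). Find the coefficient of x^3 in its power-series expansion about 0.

-1/6

Expand each factor separately, then convolve coefficients.
p(0) = 0
p′(0) = -1
p′′(0) = 0
p′′′(0) = -1
Then c_k = p^(k)(0)/k! gives each Taylor coefficient.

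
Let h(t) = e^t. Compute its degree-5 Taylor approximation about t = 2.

(t - 2)^5*e^(2)/120 + (t - 2)^4*e^(2)/24 + (t - 2)^3*e^(2)/6 + (t - 2)^2*e^(2)/2 + (t - 2)*e^(2) + e^(2)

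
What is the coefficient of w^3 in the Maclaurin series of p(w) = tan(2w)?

8/3

Differentiate repeatedly and evaluate at the center.
[w^0] = 0;  [w^1] = 2;  [w^2] = 0;  [w^3] = 8/3.
So c_3 = p′′′(0)/3! = 8/3.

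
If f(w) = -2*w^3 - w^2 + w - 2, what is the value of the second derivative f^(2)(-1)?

10

From the series, [(w + 1)^2] f = 5; multiply by 2! = 2 to get 10.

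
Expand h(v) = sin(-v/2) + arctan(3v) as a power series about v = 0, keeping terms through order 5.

186623*v^5/3840 - 431*v^3/48 + 5*v/2

Combine the two series term by term.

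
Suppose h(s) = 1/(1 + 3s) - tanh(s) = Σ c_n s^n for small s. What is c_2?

Expand each term separately and add.
h(0) = 1
h′(0) = -4
h′′(0) = 18
The Taylor polynomial is Σ h^(k)(0)/k! · s^k.

9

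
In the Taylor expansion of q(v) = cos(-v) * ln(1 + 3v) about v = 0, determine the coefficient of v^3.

Write out both Maclaurin series and multiply, keeping only the needed powers.
[v^0] = 0;  [v^1] = 3;  [v^2] = -9/2;  [v^3] = 15/2.

15/2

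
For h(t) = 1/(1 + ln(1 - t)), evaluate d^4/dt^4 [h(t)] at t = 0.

Plug the Maclaurin series of the inner function into that of the outer and collect terms.
From the series, [t^4] h = 11/3; multiply by 4! = 24 to get 88.

88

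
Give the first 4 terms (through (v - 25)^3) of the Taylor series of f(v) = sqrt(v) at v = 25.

(v - 25)^3/50000 - (v - 25)^2/1000 + (v - 25)/10 + 5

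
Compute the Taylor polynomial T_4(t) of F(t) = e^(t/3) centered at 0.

t^4/1944 + t^3/162 + t^2/18 + t/3 + 1

Use the known series and substitute for the argument.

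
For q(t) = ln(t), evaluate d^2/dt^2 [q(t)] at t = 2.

-1/4

The coefficient of (t - 2)^2 in the expansion is -1/8, so q′′(2) = 2! * (-1/8) = -1/4.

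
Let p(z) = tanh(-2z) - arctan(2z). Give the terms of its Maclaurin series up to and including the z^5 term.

Expand each term separately and add.
p(0) = 0
p′(0) = -4
p′′(0) = 0
p′′′(0) = 32
p^(4)(0) = 0
p^(5)(0) = -1280
Then c_k = p^(k)(0)/k! gives each Taylor coefficient.

-32*z^5/3 + 16*z^3/3 - 4*z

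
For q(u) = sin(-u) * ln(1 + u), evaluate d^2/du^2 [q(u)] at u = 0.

-2

Multiply the two series term by term and collect like powers.
From the series, [u^2] q = -1; multiply by 2! = 2 to get -2.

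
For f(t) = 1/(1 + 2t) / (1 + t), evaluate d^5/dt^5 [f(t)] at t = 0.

Expand each factor separately, then convolve coefficients.
From the series, [t^5] f = -63; multiply by 5! = 120 to get -7560.

-7560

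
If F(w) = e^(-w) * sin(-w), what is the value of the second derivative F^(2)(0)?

Write out both Maclaurin series and multiply, keeping only the needed powers.
From the series, [w^2] F = 1; multiply by 2! = 2 to get 2.

2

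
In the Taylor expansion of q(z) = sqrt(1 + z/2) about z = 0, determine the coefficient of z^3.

1/128

q(0) = 1
q′(0) = 1/4
q′′(0) = -1/16
q′′′(0) = 3/64
So c_3 = q′′′(0)/3! = 1/128.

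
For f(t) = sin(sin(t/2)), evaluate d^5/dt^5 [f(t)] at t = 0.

Plug the Maclaurin series of the inner function into that of the outer and collect terms.
The coefficient of t^5 in the expansion is 1/320, so f^(5)(0) = 5! * (1/320) = 3/8.

3/8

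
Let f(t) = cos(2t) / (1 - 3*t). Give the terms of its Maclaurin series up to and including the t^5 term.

Expand 1/(denominator) as a geometric series and multiply by the numerator's series.
[t^0] = 1;  [t^1] = 3;  [t^2] = 7;  [t^3] = 21;  [t^4] = 191/3;  [t^5] = 191.

191*t^5 + 191*t^4/3 + 21*t^3 + 7*t^2 + 3*t + 1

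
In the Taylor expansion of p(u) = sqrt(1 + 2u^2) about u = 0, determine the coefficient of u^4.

-1/2

Apply the Taylor formula c_k = f^(k)(a)/k!.
p(0) = 1
p′(0) = 0
p′′(0) = 2
p′′′(0) = 0
p^(4)(0) = -12
Then c_k = p^(k)(0)/k! gives each Taylor coefficient.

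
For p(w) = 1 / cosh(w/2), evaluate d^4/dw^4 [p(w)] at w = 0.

5/16

Write the quotient as an unknown series and match coefficients against numerator = denominator · series.
The coefficient of w^4 in the expansion is 5/384, so p^(4)(0) = 4! * (5/384) = 5/16.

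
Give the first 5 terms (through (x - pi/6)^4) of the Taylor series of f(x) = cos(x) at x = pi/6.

f(pi/6) = sqrt(3)/2
f′(pi/6) = -1/2
f′′(pi/6) = -sqrt(3)/2
f′′′(pi/6) = 1/2
f^(4)(pi/6) = sqrt(3)/2

sqrt(3)*(x - pi/6)^4/48 + (x - pi/6)^3/12 - sqrt(3)*(x - pi/6)^2/4 - (x - pi/6)/2 + sqrt(3)/2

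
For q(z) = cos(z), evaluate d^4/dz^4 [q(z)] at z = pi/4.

The coefficient of (z - pi/4)^4 in the expansion is sqrt(2)/48, so q^(4)(pi/4) = 4! * (sqrt(2)/48) = sqrt(2)/2.

sqrt(2)/2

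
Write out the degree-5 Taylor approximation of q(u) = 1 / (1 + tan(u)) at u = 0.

Expand as Σ (-1)^k u^k with u equal to the inner function's series.
q(0) = 1
q′(0) = -1
q′′(0) = 2
q′′′(0) = -8
q^(4)(0) = 40
q^(5)(0) = -256
The Taylor polynomial is Σ q^(k)(0)/k! · u^k.

-32*u^5/15 + 5*u^4/3 - 4*u^3/3 + u^2 - u + 1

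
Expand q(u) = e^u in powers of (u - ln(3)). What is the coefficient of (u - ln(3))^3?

1/2

q(ln(3)) = 3
q′(ln(3)) = 3
q′′(ln(3)) = 3
q′′′(ln(3)) = 3
Then c_k = q^(k)(ln(3))/k! gives each Taylor coefficient.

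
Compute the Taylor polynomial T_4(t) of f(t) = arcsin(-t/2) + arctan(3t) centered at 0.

Add the two expansions coefficient-wise.
[t^0] = 0;  [t^1] = 5/2;  [t^2] = 0;  [t^3] = -433/48;  [t^4] = 0.

-433*t^3/48 + 5*t/2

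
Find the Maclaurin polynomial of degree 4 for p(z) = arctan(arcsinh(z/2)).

-z^3/16 + z/2

Let u equal the inner series; expand the outer function in u and truncate.
p(0) = 0
p′(0) = 1/2
p′′(0) = 0
p′′′(0) = -3/8
p^(4)(0) = 0
The Taylor polynomial is Σ p^(k)(0)/k! · z^k.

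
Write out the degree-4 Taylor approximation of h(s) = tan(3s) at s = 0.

9*s^3 + 3*s

Differentiate repeatedly and evaluate at the center.
[s^0] = 0;  [s^1] = 3;  [s^2] = 0;  [s^3] = 9;  [s^4] = 0.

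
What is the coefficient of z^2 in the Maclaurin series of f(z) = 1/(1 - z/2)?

Apply the Taylor formula c_k = f^(k)(a)/k!.
f(0) = 1
f′(0) = 1/2
f′′(0) = 1/2
So c_2 = f′′(0)/2! = 1/4.

1/4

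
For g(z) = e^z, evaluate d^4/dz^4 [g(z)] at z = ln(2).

2

The coefficient of (z - ln(2))^4 in the expansion is 1/12, so g^(4)(ln(2)) = 4! * (1/12) = 2.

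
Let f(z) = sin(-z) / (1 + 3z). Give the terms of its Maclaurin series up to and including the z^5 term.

Write out both Maclaurin series and multiply, keeping only the needed powers.

-9541*z^5/120 + 53*z^4/2 - 53*z^3/6 + 3*z^2 - z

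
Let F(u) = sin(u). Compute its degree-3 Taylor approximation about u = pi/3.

F(pi/3) = sqrt(3)/2
F′(pi/3) = 1/2
F′′(pi/3) = -sqrt(3)/2
F′′′(pi/3) = -1/2
The Taylor polynomial is Σ F^(k)(pi/3)/k! · (u - pi/3)^k.

-(u - pi/3)^3/12 - sqrt(3)*(u - pi/3)^2/4 + (u - pi/3)/2 + sqrt(3)/2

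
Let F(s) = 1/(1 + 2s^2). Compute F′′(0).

-4

The coefficient of s^2 in the expansion is -2, so F′′(0) = 2! * (-2) = -4.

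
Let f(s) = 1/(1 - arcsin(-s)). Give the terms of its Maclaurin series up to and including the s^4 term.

Compose series: expand the inner function first, then feed it into the outer expansion.
[s^0] = 1;  [s^1] = -1;  [s^2] = 1;  [s^3] = -7/6;  [s^4] = 4/3.

4*s^4/3 - 7*s^3/6 + s^2 - s + 1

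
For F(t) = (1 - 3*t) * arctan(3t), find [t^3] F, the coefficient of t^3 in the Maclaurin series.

Shift and add copies of the series according to the polynomial's terms.
[t^0] = 0;  [t^1] = 3;  [t^2] = -9;  [t^3] = -9.

-9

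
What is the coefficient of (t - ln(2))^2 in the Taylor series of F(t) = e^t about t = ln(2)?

F(ln(2)) = 2
F′(ln(2)) = 2
F′′(ln(2)) = 2
Then c_k = F^(k)(ln(2))/k! gives each Taylor coefficient.

1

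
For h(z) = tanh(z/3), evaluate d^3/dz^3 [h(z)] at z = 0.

The coefficient of z^3 in the expansion is -1/81, so h′′′(0) = 3! * (-1/81) = -2/27.

-2/27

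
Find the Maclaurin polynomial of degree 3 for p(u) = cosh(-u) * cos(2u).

Expand each factor separately, then convolve coefficients.
p(0) = 1
p′(0) = 0
p′′(0) = -3
p′′′(0) = 0
Then c_k = p^(k)(0)/k! gives each Taylor coefficient.

1 - 3*u^2/2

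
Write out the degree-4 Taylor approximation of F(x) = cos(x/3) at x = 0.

Differentiate repeatedly and evaluate at the center.
F(0) = 1
F′(0) = 0
F′′(0) = -1/9
F′′′(0) = 0
F^(4)(0) = 1/81
Then c_k = F^(k)(0)/k! gives each Taylor coefficient.

x^4/1944 - x^2/18 + 1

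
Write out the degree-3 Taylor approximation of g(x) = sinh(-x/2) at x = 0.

g(0) = 0
g′(0) = -1/2
g′′(0) = 0
g′′′(0) = -1/8

-x^3/48 - x/2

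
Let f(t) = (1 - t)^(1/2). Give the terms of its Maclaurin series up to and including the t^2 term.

[t^0] = 1;  [t^1] = -1/2;  [t^2] = -1/8.

-t^2/8 - t/2 + 1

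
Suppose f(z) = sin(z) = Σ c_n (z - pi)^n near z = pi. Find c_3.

Apply the Taylor formula c_k = f^(k)(a)/k!.
f(pi) = 0
f′(pi) = -1
f′′(pi) = 0
f′′′(pi) = 1

1/6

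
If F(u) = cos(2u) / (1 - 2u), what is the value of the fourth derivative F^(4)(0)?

Expand each factor separately, then convolve coefficients.
From the series, [u^4] F = 26/3; multiply by 4! = 24 to get 208.

208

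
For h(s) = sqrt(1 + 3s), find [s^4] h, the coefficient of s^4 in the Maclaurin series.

Compute the successive derivatives at the expansion point and divide by k!.
h(0) = 1
h′(0) = 3/2
h′′(0) = -9/4
h′′′(0) = 81/8
h^(4)(0) = -1215/16
So c_4 = h^(4)(0)/4! = -405/128.

-405/128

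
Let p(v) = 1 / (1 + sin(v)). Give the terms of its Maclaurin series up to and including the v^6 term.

17*v^6/45 - 61*v^5/120 + 2*v^4/3 - 5*v^3/6 + v^2 - v + 1

Write 1/(1+u) = 1 - u + u^2 - u^3 + ... and substitute the series for u.
p(0) = 1
p′(0) = -1
p′′(0) = 2
p′′′(0) = -5
p^(4)(0) = 16
p^(5)(0) = -61
p^(6)(0) = 272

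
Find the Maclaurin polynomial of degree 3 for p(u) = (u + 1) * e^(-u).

u^3/3 - u^2/2 + 1

Distribute the polynomial across the series and collect like powers.
p(0) = 1
p′(0) = 0
p′′(0) = -1
p′′′(0) = 2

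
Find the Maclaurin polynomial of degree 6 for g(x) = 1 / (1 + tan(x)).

Use the geometric series for the reciprocal, then substitute.
g(0) = 1
g′(0) = -1
g′′(0) = 2
g′′′(0) = -8
g^(4)(0) = 40
g^(5)(0) = -256
g^(6)(0) = 1952

122*x^6/45 - 32*x^5/15 + 5*x^4/3 - 4*x^3/3 + x^2 - x + 1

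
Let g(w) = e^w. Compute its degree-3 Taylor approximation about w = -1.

(w + 1)^3*e^(-1)/6 + (w + 1)^2*e^(-1)/2 + (w + 1)*e^(-1) + e^(-1)

Differentiate repeatedly and evaluate at the center.
[(w + 1)^0] = e^(-1);  [(w + 1)^1] = e^(-1);  [(w + 1)^2] = e^(-1)/2;  [(w + 1)^3] = e^(-1)/6.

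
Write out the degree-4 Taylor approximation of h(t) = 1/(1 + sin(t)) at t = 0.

2*t^4/3 - 5*t^3/6 + t^2 - t + 1

Compose series: expand the inner function first, then feed it into the outer expansion.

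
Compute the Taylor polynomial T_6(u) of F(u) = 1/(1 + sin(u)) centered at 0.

17*u^6/45 - 61*u^5/120 + 2*u^4/3 - 5*u^3/6 + u^2 - u + 1

Compose series: expand the inner function first, then feed it into the outer expansion.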